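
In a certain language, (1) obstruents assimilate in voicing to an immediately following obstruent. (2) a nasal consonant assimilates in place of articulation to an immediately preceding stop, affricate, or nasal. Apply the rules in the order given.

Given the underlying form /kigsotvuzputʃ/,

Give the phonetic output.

[kiksodvusputʃ]

Rule 1: /g/ before /s/ (voiceless) → [k]
Rule 1: /t/ before /v/ (voiced) → [d]
Rule 1: /z/ before /p/ (voiceless) → [s]
After rule 1: kiksodvusputʃ
Rule 2: no segment meets the rule's conditions; no change.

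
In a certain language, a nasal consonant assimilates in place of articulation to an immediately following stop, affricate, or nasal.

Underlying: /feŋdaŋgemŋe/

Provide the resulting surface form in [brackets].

/ŋ/ before /d/ (alveolar) → [n]
/m/ before /ŋ/ (velar) → [ŋ]

[fendaŋgeŋŋe]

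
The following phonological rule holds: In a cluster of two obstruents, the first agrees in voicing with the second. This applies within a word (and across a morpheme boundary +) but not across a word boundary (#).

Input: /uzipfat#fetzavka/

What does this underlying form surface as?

/t/ before /z/ (voiced) → [d]
/v/ before /k/ (voiceless) → [f]

[uzipfat#fedzafka]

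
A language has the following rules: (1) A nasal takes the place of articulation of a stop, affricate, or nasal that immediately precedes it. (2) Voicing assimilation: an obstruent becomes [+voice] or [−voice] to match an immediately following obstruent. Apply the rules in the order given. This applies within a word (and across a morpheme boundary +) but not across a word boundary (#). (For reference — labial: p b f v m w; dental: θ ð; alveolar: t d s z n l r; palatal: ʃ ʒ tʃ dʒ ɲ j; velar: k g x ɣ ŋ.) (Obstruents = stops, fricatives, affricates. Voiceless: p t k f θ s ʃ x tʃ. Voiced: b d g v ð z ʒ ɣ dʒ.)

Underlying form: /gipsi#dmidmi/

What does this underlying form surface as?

[gipsi#dnidni]

Rule 1: /m/ after /d/ (alveolar) → [n]
Rule 1: /m/ after /d/ (alveolar) → [n]
After rule 1: gipsi#dnidni
Rule 2: no segment meets the rule's conditions; no change.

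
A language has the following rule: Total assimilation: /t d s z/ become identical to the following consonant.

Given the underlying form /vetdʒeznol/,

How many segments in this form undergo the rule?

/t/ before /dʒ/ → [dʒ] (total assimilation)
/z/ before /n/ → [n] (total assimilation)
2 segments change.

2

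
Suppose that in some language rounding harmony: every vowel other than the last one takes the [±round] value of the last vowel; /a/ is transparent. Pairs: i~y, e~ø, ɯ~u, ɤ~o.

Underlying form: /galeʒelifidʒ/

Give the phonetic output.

[galeʒelifidʒ]

no segment meets the rule's conditions; no change.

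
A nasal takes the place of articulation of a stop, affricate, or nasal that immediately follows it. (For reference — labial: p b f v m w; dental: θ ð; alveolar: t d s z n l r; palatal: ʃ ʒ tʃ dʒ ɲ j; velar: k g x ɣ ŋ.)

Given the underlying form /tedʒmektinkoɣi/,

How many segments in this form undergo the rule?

1

/n/ before /k/ (velar) → [ŋ]
1 segment changes.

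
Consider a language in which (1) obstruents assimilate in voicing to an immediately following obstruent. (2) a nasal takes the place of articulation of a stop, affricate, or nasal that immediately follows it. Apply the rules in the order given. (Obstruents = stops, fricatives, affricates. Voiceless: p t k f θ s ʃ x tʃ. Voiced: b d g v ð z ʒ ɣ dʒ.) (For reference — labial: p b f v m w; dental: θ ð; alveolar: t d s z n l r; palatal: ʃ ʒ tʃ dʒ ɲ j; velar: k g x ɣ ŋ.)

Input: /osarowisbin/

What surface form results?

[osarowizbin]

Rule 1: /s/ before /b/ (voiced) → [z]
After rule 1: osarowizbin
Rule 2: no segment meets the rule's conditions; no change.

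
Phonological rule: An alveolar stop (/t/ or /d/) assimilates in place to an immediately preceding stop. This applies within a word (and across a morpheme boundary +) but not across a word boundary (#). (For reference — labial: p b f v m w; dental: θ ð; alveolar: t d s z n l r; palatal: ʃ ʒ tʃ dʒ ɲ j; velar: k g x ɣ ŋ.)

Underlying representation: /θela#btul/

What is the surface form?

[θela#bpul]

/t/ after /b/ (labial) → [p]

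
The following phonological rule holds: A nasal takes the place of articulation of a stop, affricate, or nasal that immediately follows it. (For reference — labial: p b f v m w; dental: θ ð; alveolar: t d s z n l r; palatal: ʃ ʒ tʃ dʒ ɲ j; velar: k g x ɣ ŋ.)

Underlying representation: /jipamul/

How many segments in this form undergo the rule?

0

No segment meets the rule's conditions.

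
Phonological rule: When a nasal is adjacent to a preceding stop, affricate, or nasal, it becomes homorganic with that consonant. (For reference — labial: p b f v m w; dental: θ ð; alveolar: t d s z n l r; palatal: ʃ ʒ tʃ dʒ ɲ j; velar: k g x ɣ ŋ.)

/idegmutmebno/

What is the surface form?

[idegŋutnebmo]

/m/ after /g/ (velar) → [ŋ]
/m/ after /t/ (alveolar) → [n]
/n/ after /b/ (labial) → [m]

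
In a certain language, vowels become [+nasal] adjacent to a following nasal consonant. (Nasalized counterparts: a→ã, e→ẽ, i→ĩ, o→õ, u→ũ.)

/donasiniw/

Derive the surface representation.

[dõnasĩniw]

/o/ before nasal /n/ → [õ]
/i/ before nasal /n/ → [ĩ]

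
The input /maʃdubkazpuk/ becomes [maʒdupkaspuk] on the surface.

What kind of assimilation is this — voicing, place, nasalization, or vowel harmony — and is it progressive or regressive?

voicing assimilation, regressive

/ʃ/→[ʒ] /b/→[p] /z/→[s].
Each target copies a feature from the following segment, so the direction is regressive.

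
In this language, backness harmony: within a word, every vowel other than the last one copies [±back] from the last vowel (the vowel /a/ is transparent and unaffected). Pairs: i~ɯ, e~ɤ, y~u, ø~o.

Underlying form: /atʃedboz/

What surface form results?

/e/ harmonizes with /o/ ([+back]) → [ɤ]

[atʃɤdboz]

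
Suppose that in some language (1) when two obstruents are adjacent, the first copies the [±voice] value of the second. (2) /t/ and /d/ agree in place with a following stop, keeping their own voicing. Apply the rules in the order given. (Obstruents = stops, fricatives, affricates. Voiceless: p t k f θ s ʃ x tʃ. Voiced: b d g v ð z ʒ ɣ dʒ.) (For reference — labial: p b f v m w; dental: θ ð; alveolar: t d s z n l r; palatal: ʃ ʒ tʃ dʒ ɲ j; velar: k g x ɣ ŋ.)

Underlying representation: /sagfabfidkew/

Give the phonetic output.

Rule 1: /g/ before /f/ (voiceless) → [k]
Rule 1: /b/ before /f/ (voiceless) → [p]
Rule 1: /d/ before /k/ (voiceless) → [t]
After rule 1: sakfapfitkew
Rule 2: /t/ before /k/ (velar) → [k]

[sakfapfikkew]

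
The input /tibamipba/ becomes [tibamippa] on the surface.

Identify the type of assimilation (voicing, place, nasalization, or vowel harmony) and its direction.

voicing assimilation, progressive

/b/→[p].
Each target copies a feature from the preceding segment, so the direction is progressive.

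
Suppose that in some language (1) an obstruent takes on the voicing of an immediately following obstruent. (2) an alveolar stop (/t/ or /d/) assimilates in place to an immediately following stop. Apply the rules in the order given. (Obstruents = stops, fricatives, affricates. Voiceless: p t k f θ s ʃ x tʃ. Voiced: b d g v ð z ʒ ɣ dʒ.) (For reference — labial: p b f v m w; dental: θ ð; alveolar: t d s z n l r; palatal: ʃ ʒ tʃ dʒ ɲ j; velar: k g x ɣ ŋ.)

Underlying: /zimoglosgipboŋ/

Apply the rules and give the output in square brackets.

Rule 1: /s/ before /g/ (voiced) → [z]
Rule 1: /p/ before /b/ (voiced) → [b]
After rule 1: zimoglozgibboŋ
Rule 2: no segment meets the rule's conditions; no change.

[zimoglozgibboŋ]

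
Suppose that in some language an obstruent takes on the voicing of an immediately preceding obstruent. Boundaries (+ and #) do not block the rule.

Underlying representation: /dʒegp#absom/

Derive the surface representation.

/p/ after /g/ (voiced) → [b]
/s/ after /b/ (voiced) → [z]

[dʒegb#abzom]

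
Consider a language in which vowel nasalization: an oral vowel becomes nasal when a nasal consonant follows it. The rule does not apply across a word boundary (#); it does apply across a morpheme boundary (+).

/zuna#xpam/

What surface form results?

/u/ before nasal /n/ → [ũ]
/a/ before nasal /m/ → [ã]

[zũna#xpãm]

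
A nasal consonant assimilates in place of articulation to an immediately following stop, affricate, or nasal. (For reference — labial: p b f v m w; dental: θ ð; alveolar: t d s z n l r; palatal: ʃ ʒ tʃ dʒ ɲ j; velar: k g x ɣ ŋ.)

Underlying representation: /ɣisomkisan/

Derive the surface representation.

/m/ before /k/ (velar) → [ŋ]

[ɣisoŋkisan]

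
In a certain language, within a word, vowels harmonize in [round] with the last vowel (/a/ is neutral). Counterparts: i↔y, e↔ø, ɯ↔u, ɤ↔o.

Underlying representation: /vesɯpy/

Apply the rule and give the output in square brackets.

/e/ harmonizes with /y/ ([+round]) → [ø]
/ɯ/ harmonizes with /y/ ([+round]) → [u]

[vøsupy]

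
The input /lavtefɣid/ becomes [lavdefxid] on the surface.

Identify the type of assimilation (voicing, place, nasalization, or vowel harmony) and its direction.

voicing assimilation, progressive

/t/→[d] /ɣ/→[x].
Each target copies a feature from the preceding segment, so the direction is progressive.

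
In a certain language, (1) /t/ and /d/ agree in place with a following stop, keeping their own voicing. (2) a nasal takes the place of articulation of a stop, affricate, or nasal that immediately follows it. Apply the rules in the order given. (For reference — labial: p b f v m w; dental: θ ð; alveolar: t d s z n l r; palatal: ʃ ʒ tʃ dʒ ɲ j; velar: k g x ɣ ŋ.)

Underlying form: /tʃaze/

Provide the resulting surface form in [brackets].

[tʃaze]

Rule 1: no segment meets the rule's conditions; no change.
After rule 1: tʃaze
Rule 2: no segment meets the rule's conditions; no change.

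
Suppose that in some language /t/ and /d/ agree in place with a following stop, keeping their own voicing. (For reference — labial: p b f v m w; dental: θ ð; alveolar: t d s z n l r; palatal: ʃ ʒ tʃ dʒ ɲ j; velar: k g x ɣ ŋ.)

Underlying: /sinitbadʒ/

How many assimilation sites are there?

1

/t/ before /b/ (labial) → [p]
1 segment changes.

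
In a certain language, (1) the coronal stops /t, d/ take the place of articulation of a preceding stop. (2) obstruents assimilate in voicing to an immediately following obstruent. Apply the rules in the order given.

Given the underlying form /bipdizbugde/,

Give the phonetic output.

[bibbizbugge]

Rule 1: /d/ after /p/ (labial) → [b]
Rule 1: /d/ after /g/ (velar) → [g]
After rule 1: bipbizbugge
Rule 2: /p/ before /b/ (voiced) → [b]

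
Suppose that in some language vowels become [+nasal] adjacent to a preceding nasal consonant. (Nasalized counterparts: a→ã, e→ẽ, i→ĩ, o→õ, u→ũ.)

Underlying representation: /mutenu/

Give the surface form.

[mũtenũ]

/u/ after nasal /m/ → [ũ]
/u/ after nasal /n/ → [ũ]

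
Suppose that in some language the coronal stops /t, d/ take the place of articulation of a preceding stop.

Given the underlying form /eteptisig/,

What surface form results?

[eteppisig]

/t/ after /p/ (labial) → [p]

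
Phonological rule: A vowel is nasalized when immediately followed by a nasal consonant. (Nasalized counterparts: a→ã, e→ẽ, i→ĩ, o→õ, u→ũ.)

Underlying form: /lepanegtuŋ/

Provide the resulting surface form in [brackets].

[lepãnegtũŋ]

/a/ before nasal /n/ → [ã]
/u/ before nasal /ŋ/ → [ũ]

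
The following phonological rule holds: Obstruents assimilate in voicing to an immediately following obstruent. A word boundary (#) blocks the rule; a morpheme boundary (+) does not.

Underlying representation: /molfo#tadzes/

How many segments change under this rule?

0

No segment meets the rule's conditions.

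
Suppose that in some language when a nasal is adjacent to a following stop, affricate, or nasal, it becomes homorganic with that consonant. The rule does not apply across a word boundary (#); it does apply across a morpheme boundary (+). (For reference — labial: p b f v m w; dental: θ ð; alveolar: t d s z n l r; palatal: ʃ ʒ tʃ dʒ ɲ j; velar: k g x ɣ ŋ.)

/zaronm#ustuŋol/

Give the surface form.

/n/ before /m/ (labial) → [m]

[zaromm#ustuŋol]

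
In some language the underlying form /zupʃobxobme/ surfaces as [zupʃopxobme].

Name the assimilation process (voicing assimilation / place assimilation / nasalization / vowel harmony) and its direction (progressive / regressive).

voicing assimilation, regressive

/b/→[p].
Each target copies a feature from the following segment, so the direction is regressive.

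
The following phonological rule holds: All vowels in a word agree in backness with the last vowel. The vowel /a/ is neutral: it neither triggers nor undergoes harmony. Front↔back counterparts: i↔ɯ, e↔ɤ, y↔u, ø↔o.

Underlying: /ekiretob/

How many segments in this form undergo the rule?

3

/e/ harmonizes with /o/ ([+back]) → [ɤ]
/i/ harmonizes with /o/ ([+back]) → [ɯ]
/e/ harmonizes with /o/ ([+back]) → [ɤ]
3 segments change.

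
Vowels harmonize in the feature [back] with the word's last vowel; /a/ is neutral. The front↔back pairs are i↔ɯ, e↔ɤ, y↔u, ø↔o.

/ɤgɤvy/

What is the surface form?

[egevy]

/ɤ/ harmonizes with /y/ ([-back]) → [e]
/ɤ/ harmonizes with /y/ ([-back]) → [e]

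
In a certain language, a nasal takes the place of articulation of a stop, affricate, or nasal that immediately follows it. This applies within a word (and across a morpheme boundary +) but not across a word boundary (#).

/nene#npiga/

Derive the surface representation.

/n/ before /p/ (labial) → [m]

[nene#mpiga]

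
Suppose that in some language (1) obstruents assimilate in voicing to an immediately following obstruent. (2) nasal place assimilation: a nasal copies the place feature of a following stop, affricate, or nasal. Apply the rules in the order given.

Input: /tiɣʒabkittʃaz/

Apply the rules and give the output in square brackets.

[tiɣʒapkittʃaz]

Rule 1: /b/ before /k/ (voiceless) → [p]
After rule 1: tiɣʒapkittʃaz
Rule 2: no segment meets the rule's conditions; no change.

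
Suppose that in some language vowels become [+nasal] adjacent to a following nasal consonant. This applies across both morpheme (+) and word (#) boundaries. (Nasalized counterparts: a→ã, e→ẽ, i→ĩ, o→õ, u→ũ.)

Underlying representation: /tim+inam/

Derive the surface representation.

/i/ before nasal /m/ → [ĩ]
/i/ before nasal /n/ → [ĩ]
/a/ before nasal /m/ → [ã]

[tĩm+ĩnãm]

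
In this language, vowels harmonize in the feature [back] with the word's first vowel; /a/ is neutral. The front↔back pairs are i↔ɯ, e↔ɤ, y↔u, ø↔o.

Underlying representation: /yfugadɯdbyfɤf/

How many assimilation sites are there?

/u/ harmonizes with /y/ ([-back]) → [y]
/ɯ/ harmonizes with /y/ ([-back]) → [i]
/ɤ/ harmonizes with /y/ ([-back]) → [e]
3 segments change.

3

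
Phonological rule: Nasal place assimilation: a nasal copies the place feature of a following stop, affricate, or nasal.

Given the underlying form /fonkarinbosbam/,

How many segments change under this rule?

/n/ before /k/ (velar) → [ŋ]
/n/ before /b/ (labial) → [m]
2 segments change.

2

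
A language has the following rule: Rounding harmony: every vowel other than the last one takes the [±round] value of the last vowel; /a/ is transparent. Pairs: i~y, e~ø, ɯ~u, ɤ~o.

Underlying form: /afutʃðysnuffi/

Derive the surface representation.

/u/ harmonizes with /i/ ([-round]) → [ɯ]
/y/ harmonizes with /i/ ([-round]) → [i]
/u/ harmonizes with /i/ ([-round]) → [ɯ]

[afɯtʃðisnɯffi]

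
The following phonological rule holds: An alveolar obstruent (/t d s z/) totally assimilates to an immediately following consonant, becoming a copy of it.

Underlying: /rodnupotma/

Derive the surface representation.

/d/ before /n/ → [n] (total assimilation)
/t/ before /m/ → [m] (total assimilation)

[ronnupomma]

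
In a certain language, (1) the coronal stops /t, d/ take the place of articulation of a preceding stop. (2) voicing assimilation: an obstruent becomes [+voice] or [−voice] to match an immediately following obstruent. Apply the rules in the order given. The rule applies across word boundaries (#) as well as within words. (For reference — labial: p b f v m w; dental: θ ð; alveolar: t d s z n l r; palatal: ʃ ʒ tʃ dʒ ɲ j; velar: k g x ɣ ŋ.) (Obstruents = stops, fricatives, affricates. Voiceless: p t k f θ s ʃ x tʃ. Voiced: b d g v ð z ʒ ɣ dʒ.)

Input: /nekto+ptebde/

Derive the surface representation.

Rule 1: /t/ after /k/ (velar) → [k]
Rule 1: /t/ after /p/ (labial) → [p]
Rule 1: /d/ after /b/ (labial) → [b]
After rule 1: nekko+ppebbe
Rule 2: no segment meets the rule's conditions; no change.

[nekko+ppebbe]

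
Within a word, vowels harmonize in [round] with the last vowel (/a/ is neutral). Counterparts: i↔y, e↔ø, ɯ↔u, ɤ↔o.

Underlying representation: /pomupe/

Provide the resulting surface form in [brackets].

/o/ harmonizes with /e/ ([-round]) → [ɤ]
/u/ harmonizes with /e/ ([-round]) → [ɯ]

[pɤmɯpe]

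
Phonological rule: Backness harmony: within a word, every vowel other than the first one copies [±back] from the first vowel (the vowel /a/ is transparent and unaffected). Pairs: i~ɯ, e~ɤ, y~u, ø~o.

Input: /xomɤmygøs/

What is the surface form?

/y/ harmonizes with /o/ ([+back]) → [u]
/ø/ harmonizes with /o/ ([+back]) → [o]

[xomɤmugos]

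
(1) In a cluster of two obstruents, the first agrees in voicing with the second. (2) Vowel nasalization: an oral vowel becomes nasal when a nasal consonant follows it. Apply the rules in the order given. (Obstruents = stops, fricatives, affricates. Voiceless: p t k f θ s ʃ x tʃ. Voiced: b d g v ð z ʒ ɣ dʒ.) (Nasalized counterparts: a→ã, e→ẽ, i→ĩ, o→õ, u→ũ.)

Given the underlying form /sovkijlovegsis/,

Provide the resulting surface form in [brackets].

[sofkijloveksis]

Rule 1: /v/ before /k/ (voiceless) → [f]
Rule 1: /g/ before /s/ (voiceless) → [k]
After rule 1: sofkijloveksis
Rule 2: no segment meets the rule's conditions; no change.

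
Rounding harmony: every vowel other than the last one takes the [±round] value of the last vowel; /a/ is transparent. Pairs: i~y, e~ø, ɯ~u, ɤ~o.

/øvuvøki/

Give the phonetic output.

[evɯveki]

/ø/ harmonizes with /i/ ([-round]) → [e]
/u/ harmonizes with /i/ ([-round]) → [ɯ]
/ø/ harmonizes with /i/ ([-round]) → [e]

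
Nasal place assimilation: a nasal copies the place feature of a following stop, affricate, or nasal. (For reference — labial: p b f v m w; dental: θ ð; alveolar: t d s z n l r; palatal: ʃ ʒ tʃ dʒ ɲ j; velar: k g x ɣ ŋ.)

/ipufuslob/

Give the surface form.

[ipufuslob]

no segment meets the rule's conditions; no change.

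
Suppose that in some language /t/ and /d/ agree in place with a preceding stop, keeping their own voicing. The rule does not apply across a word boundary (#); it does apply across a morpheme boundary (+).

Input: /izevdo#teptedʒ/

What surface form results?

[izevdo#teppedʒ]

/t/ after /p/ (labial) → [p]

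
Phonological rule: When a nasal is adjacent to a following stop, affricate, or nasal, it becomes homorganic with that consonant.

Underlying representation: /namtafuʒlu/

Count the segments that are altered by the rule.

1

/m/ before /t/ (alveolar) → [n]
1 segment changes.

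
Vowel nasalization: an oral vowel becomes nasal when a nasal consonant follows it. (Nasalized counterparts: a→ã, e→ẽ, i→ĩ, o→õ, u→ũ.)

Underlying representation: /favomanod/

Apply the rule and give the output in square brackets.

[favõmãnod]

/o/ before nasal /m/ → [õ]
/a/ before nasal /n/ → [ã]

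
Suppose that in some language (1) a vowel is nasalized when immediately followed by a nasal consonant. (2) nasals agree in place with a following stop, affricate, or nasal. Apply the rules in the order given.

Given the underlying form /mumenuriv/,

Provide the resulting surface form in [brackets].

[mũmẽnuriv]

Rule 1: /u/ before nasal /m/ → [ũ]
Rule 1: /e/ before nasal /n/ → [ẽ]
After rule 1: mũmẽnuriv
Rule 2: no segment meets the rule's conditions; no change.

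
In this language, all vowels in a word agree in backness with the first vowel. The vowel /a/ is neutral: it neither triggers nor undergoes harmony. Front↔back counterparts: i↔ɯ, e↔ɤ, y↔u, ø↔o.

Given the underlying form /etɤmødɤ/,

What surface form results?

[etemøde]

/ɤ/ harmonizes with /e/ ([-back]) → [e]
/ɤ/ harmonizes with /e/ ([-back]) → [e]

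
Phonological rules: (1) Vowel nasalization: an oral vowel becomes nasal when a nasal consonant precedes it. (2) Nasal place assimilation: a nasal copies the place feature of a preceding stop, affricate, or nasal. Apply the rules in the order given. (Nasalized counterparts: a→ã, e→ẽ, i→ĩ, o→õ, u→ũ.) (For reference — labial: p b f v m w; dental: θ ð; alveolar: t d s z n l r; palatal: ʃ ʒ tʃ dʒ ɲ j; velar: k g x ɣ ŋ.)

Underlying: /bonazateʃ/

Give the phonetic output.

Rule 1: /a/ after nasal /n/ → [ã]
After rule 1: bonãzateʃ
Rule 2: no segment meets the rule's conditions; no change.

[bonãzateʃ]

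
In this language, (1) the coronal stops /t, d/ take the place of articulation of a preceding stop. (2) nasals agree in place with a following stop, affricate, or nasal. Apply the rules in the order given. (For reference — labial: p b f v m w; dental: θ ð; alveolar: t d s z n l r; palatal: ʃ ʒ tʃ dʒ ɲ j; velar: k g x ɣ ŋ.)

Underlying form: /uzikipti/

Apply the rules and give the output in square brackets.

[uzikippi]

Rule 1: /t/ after /p/ (labial) → [p]
After rule 1: uzikippi
Rule 2: no segment meets the rule's conditions; no change.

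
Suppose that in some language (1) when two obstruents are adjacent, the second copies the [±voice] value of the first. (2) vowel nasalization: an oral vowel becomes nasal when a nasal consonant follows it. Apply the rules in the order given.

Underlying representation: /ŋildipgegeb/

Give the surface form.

Rule 1: /g/ after /p/ (voiceless) → [k]
After rule 1: ŋildipkegeb
Rule 2: no segment meets the rule's conditions; no change.

[ŋildipkegeb]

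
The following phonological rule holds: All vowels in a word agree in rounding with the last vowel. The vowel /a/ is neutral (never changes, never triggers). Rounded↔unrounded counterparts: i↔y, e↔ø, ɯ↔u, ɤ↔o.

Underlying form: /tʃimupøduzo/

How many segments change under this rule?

1

/i/ harmonizes with /o/ ([+round]) → [y]
1 segment changes.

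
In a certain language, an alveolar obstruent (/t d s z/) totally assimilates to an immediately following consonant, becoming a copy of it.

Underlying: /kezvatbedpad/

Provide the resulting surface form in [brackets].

[kevvabbeppad]

/z/ before /v/ → [v] (total assimilation)
/t/ before /b/ → [b] (total assimilation)
/d/ before /p/ → [p] (total assimilation)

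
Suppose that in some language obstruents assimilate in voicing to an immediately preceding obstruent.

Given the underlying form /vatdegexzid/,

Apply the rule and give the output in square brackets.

[vattegexsid]

/d/ after /t/ (voiceless) → [t]
/z/ after /x/ (voiceless) → [s]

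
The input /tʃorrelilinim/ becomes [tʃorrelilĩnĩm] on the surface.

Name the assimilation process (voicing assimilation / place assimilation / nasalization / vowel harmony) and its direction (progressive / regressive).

nasalization, regressive

/i/→[ĩ] /i/→[ĩ].
Each target copies a feature from the following segment, so the direction is regressive.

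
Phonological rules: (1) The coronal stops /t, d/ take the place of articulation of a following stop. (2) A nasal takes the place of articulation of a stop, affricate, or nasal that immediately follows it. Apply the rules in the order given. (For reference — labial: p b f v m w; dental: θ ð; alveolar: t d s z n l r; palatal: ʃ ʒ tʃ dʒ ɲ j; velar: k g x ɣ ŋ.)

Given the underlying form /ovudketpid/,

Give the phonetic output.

Rule 1: /d/ before /k/ (velar) → [g]
Rule 1: /t/ before /p/ (labial) → [p]
After rule 1: ovugkeppid
Rule 2: no segment meets the rule's conditions; no change.

[ovugkeppid]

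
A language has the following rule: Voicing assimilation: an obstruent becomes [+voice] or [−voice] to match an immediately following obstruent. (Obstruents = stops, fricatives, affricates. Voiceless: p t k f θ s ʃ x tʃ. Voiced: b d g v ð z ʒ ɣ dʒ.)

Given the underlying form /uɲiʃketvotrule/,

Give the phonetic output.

/t/ before /v/ (voiced) → [d]

[uɲiʃkedvotrule]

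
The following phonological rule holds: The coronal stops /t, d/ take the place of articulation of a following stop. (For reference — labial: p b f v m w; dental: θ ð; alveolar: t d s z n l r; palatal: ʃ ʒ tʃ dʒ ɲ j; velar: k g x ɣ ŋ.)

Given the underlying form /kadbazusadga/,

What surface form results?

[kabbazusagga]

/d/ before /b/ (labial) → [b]
/d/ before /g/ (velar) → [g]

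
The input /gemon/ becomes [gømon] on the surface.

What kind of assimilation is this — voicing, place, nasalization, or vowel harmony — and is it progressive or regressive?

/e/→[ø].
Vowels agree with the last vowel, so the harmony is regressive.

vowel harmony, regressive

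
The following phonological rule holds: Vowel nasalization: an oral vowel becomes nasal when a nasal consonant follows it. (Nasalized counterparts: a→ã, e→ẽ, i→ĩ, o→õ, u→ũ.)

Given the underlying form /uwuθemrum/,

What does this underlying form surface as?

[uwuθẽmrũm]

/e/ before nasal /m/ → [ẽ]
/u/ before nasal /m/ → [ũ]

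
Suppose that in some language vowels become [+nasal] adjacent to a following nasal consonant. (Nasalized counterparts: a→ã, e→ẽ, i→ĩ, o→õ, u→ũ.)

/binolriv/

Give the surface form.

[bĩnolriv]

/i/ before nasal /n/ → [ĩ]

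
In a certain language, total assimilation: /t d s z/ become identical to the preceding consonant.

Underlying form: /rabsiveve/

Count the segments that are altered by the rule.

/s/ after /b/ → [b] (total assimilation)
1 segment changes.

1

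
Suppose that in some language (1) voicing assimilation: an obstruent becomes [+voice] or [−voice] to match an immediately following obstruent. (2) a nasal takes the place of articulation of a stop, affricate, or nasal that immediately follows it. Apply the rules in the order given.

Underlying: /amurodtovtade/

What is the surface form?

Rule 1: /d/ before /t/ (voiceless) → [t]
Rule 1: /v/ before /t/ (voiceless) → [f]
After rule 1: amurottoftade
Rule 2: no segment meets the rule's conditions; no change.

[amurottoftade]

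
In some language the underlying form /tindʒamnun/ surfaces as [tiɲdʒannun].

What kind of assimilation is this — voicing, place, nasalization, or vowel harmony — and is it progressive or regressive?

/n/→[ɲ] /m/→[n].
Each target copies a feature from the following segment, so the direction is regressive.

place assimilation, regressive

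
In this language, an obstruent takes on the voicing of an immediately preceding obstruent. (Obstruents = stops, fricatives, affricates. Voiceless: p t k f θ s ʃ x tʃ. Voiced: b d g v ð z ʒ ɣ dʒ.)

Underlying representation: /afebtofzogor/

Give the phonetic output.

/t/ after /b/ (voiced) → [d]
/z/ after /f/ (voiceless) → [s]

[afebdofsogor]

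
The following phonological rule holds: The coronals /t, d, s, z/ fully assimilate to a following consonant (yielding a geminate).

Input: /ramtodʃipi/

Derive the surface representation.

[ramtoʃʃipi]

/d/ before /ʃ/ → [ʃ] (total assimilation)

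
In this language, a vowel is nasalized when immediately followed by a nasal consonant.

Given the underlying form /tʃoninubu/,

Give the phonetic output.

/o/ before nasal /n/ → [õ]
/i/ before nasal /n/ → [ĩ]

[tʃõnĩnubu]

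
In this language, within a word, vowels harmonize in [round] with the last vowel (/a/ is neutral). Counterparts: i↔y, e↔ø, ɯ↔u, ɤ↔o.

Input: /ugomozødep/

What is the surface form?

[ɯgɤmɤzedep]

/u/ harmonizes with /e/ ([-round]) → [ɯ]
/o/ harmonizes with /e/ ([-round]) → [ɤ]
/o/ harmonizes with /e/ ([-round]) → [ɤ]
/ø/ harmonizes with /e/ ([-round]) → [e]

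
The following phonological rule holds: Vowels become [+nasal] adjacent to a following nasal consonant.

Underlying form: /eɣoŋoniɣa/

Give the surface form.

[eɣõŋõniɣa]

/o/ before nasal /ŋ/ → [õ]
/o/ before nasal /n/ → [õ]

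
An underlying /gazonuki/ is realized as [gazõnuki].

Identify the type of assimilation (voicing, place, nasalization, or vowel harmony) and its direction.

nasalization, regressive

/o/→[õ].
Each target copies a feature from the following segment, so the direction is regressive.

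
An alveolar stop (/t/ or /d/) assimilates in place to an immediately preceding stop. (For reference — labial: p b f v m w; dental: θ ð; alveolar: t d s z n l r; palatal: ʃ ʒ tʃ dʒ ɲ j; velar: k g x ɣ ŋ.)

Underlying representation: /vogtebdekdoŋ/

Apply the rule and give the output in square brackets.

/t/ after /g/ (velar) → [k]
/d/ after /b/ (labial) → [b]
/d/ after /k/ (velar) → [g]

[vogkebbekgoŋ]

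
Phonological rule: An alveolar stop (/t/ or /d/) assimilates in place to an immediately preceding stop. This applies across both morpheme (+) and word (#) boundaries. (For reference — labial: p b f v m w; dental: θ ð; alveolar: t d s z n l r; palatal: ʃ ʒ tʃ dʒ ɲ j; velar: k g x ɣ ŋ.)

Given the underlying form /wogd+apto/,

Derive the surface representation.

[wogg+appo]

/d/ after /g/ (velar) → [g]
/t/ after /p/ (labial) → [p]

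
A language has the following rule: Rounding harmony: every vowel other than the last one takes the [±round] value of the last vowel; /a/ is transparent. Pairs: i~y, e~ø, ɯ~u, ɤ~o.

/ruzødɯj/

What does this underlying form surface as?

[rɯzedɯj]

/u/ harmonizes with /ɯ/ ([-round]) → [ɯ]
/ø/ harmonizes with /ɯ/ ([-round]) → [e]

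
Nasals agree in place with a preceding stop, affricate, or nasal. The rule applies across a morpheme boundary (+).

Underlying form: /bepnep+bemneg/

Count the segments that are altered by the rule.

/n/ after /p/ (labial) → [m]
/n/ after /m/ (labial) → [m]
2 segments change.

2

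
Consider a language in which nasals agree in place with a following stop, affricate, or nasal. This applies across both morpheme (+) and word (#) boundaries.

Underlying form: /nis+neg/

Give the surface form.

no segment meets the rule's conditions; no change.

[nis+neg]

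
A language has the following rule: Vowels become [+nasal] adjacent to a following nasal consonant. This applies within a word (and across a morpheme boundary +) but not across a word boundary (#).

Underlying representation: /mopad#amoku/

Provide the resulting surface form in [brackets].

/a/ before nasal /m/ → [ã]

[mopad#ãmoku]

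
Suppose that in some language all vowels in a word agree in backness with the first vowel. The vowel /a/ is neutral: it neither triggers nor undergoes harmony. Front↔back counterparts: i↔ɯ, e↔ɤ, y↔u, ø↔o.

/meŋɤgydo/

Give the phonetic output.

[meŋegydø]

/ɤ/ harmonizes with /e/ ([-back]) → [e]
/o/ harmonizes with /e/ ([-back]) → [ø]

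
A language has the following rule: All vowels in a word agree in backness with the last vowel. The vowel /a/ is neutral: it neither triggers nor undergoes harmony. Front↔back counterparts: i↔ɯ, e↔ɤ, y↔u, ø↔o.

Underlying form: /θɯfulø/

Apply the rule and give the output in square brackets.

[θifylø]

/ɯ/ harmonizes with /ø/ ([-back]) → [i]
/u/ harmonizes with /ø/ ([-back]) → [y]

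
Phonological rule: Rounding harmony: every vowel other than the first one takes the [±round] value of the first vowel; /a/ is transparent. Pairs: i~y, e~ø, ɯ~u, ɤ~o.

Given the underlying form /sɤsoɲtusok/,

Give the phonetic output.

/o/ harmonizes with /ɤ/ ([-round]) → [ɤ]
/u/ harmonizes with /ɤ/ ([-round]) → [ɯ]
/o/ harmonizes with /ɤ/ ([-round]) → [ɤ]

[sɤsɤɲtɯsɤk]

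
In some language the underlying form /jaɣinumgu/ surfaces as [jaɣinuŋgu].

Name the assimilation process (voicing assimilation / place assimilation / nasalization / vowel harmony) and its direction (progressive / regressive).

place assimilation, regressive

/m/→[ŋ].
Each target copies a feature from the following segment, so the direction is regressive.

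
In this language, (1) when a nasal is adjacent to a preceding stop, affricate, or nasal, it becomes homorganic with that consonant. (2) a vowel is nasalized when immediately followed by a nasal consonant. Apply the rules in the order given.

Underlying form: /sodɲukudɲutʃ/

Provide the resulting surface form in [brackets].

[sodnukudnutʃ]

Rule 1: /ɲ/ after /d/ (alveolar) → [n]
Rule 1: /ɲ/ after /d/ (alveolar) → [n]
After rule 1: sodnukudnutʃ
Rule 2: no segment meets the rule's conditions; no change.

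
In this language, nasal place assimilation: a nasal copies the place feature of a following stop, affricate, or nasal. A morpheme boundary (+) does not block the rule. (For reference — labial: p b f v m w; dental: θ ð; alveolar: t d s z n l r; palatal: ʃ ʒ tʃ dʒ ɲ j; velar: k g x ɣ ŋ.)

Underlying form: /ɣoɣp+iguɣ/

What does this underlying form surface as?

no segment meets the rule's conditions; no change.

[ɣoɣp+iguɣ]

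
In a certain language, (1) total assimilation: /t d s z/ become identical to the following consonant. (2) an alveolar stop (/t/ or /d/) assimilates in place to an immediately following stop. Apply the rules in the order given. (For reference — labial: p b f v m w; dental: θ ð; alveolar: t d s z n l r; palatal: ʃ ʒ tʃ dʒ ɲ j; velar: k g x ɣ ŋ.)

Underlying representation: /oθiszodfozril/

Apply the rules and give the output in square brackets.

Rule 1: /s/ before /z/ → [z] (total assimilation)
Rule 1: /d/ before /f/ → [f] (total assimilation)
Rule 1: /z/ before /r/ → [r] (total assimilation)
After rule 1: oθizzofforril
Rule 2: no segment meets the rule's conditions; no change.

[oθizzofforril]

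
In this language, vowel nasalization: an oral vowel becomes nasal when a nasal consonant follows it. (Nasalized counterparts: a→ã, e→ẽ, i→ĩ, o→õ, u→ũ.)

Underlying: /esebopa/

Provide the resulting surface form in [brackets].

[esebopa]

no segment meets the rule's conditions; no change.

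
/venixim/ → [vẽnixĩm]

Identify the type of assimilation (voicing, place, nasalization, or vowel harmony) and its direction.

/e/→[ẽ] /i/→[ĩ].
Each target copies a feature from the following segment, so the direction is regressive.

nasalization, regressive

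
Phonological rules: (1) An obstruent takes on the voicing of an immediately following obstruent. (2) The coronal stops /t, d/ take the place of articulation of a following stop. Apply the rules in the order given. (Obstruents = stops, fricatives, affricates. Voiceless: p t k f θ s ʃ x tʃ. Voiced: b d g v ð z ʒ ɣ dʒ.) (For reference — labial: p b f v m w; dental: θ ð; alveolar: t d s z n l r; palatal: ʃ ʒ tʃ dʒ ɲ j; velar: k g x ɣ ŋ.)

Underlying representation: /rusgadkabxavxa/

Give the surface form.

[ruzgakkapxafxa]

Rule 1: /s/ before /g/ (voiced) → [z]
Rule 1: /d/ before /k/ (voiceless) → [t]
Rule 1: /b/ before /x/ (voiceless) → [p]
Rule 1: /v/ before /x/ (voiceless) → [f]
After rule 1: ruzgatkapxafxa
Rule 2: /t/ before /k/ (velar) → [k]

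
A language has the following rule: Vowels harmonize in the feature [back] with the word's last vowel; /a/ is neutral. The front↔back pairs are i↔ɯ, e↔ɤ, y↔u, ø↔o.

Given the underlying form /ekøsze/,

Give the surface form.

[ekøsze]

no segment meets the rule's conditions; no change.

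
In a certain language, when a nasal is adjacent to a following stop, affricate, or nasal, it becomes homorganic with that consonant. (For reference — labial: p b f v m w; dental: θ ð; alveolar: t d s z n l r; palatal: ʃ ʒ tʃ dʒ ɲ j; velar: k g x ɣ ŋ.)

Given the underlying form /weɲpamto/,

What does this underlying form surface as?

/ɲ/ before /p/ (labial) → [m]
/m/ before /t/ (alveolar) → [n]

[wempanto]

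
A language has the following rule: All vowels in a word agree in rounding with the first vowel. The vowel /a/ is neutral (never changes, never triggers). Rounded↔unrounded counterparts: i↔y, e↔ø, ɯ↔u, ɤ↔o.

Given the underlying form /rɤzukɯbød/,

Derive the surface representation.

[rɤzɯkɯbed]

/u/ harmonizes with /ɤ/ ([-round]) → [ɯ]
/ø/ harmonizes with /ɤ/ ([-round]) → [e]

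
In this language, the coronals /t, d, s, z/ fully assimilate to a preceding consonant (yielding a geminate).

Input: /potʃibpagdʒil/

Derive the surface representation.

[potʃibpagdʒil]

no segment meets the rule's conditions; no change.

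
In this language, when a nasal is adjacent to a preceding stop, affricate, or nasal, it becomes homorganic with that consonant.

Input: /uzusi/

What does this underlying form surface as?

[uzusi]

no segment meets the rule's conditions; no change.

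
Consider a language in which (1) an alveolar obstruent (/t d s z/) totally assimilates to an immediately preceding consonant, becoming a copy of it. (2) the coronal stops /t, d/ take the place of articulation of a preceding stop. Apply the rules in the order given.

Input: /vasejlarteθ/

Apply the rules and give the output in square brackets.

[vasejlarreθ]

Rule 1: /t/ after /r/ → [r] (total assimilation)
After rule 1: vasejlarreθ
Rule 2: no segment meets the rule's conditions; no change.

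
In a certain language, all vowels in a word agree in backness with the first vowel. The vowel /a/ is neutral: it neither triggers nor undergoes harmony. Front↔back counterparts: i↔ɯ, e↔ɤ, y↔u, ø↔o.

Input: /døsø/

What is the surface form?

[døsø]

no segment meets the rule's conditions; no change.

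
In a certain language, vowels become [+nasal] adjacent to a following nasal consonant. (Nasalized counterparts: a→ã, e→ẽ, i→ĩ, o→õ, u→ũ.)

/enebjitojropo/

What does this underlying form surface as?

[ẽnebjitojropo]

/e/ before nasal /n/ → [ẽ]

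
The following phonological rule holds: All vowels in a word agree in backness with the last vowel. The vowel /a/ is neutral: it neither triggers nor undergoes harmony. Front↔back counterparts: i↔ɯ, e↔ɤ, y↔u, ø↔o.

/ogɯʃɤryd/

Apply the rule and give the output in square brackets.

/o/ harmonizes with /y/ ([-back]) → [ø]
/ɯ/ harmonizes with /y/ ([-back]) → [i]
/ɤ/ harmonizes with /y/ ([-back]) → [e]

[øgiʃeryd]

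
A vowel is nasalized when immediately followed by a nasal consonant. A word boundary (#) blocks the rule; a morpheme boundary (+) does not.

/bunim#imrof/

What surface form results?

/u/ before nasal /n/ → [ũ]
/i/ before nasal /m/ → [ĩ]
/i/ before nasal /m/ → [ĩ]

[bũnĩm#ĩmrof]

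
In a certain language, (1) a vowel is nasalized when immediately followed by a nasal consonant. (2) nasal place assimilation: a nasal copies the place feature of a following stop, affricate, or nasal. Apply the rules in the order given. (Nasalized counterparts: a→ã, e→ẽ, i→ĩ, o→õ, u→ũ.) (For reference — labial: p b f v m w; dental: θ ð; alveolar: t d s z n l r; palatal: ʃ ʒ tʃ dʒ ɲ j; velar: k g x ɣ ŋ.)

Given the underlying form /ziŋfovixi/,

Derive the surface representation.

[zĩŋfovixi]

Rule 1: /i/ before nasal /ŋ/ → [ĩ]
After rule 1: zĩŋfovixi
Rule 2: no segment meets the rule's conditions; no change.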